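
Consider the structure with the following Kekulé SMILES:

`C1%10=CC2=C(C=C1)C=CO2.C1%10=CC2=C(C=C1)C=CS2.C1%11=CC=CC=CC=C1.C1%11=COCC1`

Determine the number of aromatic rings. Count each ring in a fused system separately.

The SMILES encodes a six-membered carbon ring with three alternating C=C double bonds, fused to a five-membered ring containing one oxygen and two C=C double bonds; a six-membered carbon ring with three alternating C=C double bonds, fused to a five-membered ring containing one sulfur and two C=C double bonds; an eight-membered carbon ring with four alternating C=C double bonds; a five-membered ring of four carbons and one oxygen, with one C=C double bond and two sp³ carbons.
The fused 6/5-membered bicyclic (with one oxygen) is a single π system with 9 sp² atoms and 10 π electrons from ring double bonds plus a heteroatom lone pair. 10 = 4(2)+2, so the system is aromatic and both rings count as aromatic (benzofuran).
The fused 6/5-membered bicyclic (with one sulfur) is a single π system with 9 sp² atoms and 10 π electrons from ring double bonds plus a heteroatom lone pair. 10 = 4(2)+2, so the system is aromatic and both rings count as aromatic (benzothiophene).
The 8-membered ring has only sp² ring atoms; a planar conformation would have a fully conjugated π system of 8 electrons. But 8 = 4(2), which is 4n not 4n+2, so it is not aromatic (cyclooctatetraene) — cyclooctatetraene distorts into a non-planar tub to avoid antiaromaticity.
The 5-membered ring with one oxygen has two sp³ carbons, so it is not fully conjugated — not aromatic (2,3-dihydrofuran).
4 of the 6 rings are aromatic. Total: 4.

4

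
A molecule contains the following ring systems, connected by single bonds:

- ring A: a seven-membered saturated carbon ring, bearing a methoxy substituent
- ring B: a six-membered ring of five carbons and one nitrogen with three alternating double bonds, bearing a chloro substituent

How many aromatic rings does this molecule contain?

Ring A has only sp³ atoms, so it is not fully conjugated — not aromatic (cycloheptane).
Ring B has a continuous p-orbital overlap around the ring; 3 ring double bonds give 6 π electrons. That satisfies 4n+2 with n=1, so ring B is aromatic (pyridine).
Aromatic: B. Total: 1.

1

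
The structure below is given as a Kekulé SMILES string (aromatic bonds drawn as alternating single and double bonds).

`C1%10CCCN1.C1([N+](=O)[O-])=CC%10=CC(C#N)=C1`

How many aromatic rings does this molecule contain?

1

The SMILES encodes a five-membered saturated ring of four carbons and one N–H nitrogen; a six-membered carbon ring with three alternating C=C double bonds.
The 5-membered ring with one N–H has only sp³ atoms, so it is not fully conjugated — not aromatic (pyrrolidine).
The 6-membered ring is planar and fully conjugated; 3 ring double bonds give 6 π electrons. Since 6 = 4n+2 (n=1), it is aromatic (benzene).
1 of the 2 rings is aromatic. Total: 1.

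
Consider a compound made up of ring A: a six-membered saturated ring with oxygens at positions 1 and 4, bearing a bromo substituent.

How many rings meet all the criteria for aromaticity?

0

Ring A has only sp³ atoms, so it is not fully conjugated — not aromatic (1,4-dioxane).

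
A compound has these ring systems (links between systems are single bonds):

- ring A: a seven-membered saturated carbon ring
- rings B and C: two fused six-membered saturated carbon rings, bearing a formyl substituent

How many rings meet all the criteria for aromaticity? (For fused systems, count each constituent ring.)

Ring A has only sp³ atoms, so it is not fully conjugated — not aromatic (cycloheptane).
Ring B has only sp³ atoms, so it is not fully conjugated — not aromatic (cyclohexane ring).
Ring C has only sp³ atoms, so it is not fully conjugated — not aromatic (cyclohexane ring).
No ring is aromatic. Total: 0.

0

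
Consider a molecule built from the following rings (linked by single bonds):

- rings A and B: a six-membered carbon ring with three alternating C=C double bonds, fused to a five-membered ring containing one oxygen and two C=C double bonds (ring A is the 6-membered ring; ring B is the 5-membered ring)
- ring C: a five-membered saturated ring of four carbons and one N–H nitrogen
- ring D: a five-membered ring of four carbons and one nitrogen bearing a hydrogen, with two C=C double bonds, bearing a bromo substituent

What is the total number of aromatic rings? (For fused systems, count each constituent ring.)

Rings A and B form a fused bicyclic system (with one oxygen) with 9 sp² atoms and 10 π electrons from ring double bonds plus a heteroatom lone pair. 10 = 4(2)+2, so the system is aromatic and both rings count as aromatic (benzofuran).
Ring C has only sp³ atoms, so it is not fully conjugated — not aromatic (pyrrolidine).
Ring D is fully conjugated (every ring atom contributes a p orbital); 2 ring double bonds (4 π electrons) plus a heteroatom lone pair (2) give 6 π electrons. Since 6 = 4n+2 (n=1), ring D is aromatic (pyrrole).
Aromatic: A, B, D. Total: 3.

3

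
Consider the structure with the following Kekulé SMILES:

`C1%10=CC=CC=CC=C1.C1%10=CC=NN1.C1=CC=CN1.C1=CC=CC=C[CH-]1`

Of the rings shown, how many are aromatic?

The SMILES encodes an eight-membered carbon ring with four alternating C=C double bonds; a five-membered ring with two adjacent nitrogens (one bearing H, one in a double bond) and two double bonds; a five-membered ring of four carbons and one nitrogen bearing a hydrogen, with two C=C double bonds; a seven-membered all-carbon ring bearing a negative charge on one carbon, with three C=C double bonds.
The 8-membered ring has only sp² ring atoms; a planar conformation would have a fully conjugated π system of 8 electrons. But 8 = 4(2), which is 4n not 4n+2, so it is not aromatic (cyclooctatetraene) — cyclooctatetraene distorts into a non-planar tub to avoid antiaromaticity.
The 5-membered ring with two adjacent nitrogens (one N–H, one =N–) is fully conjugated (every ring atom contributes a p orbital); 2 ring double bonds (4 π electrons) plus a heteroatom lone pair (2) give 6 π electrons. That satisfies 4n+2 with n=1, so it is aromatic (pyrazole).
The 5-membered ring with one N–H is fully conjugated (every ring atom contributes a p orbital); 2 ring double bonds (4 π electrons) plus a heteroatom lone pair (2) give 6 π electrons. That satisfies 4n+2 with n=1, so it is aromatic (pyrrole).
The 7-membered ring has only sp² ring atoms; a planar conformation would have a fully conjugated π system of 8 electrons. But 8 = 4(2), which is 4n not 4n+2, so it is not aromatic (cycloheptatrienyl anion).
2 of the 4 rings are aromatic. Total: 2.

2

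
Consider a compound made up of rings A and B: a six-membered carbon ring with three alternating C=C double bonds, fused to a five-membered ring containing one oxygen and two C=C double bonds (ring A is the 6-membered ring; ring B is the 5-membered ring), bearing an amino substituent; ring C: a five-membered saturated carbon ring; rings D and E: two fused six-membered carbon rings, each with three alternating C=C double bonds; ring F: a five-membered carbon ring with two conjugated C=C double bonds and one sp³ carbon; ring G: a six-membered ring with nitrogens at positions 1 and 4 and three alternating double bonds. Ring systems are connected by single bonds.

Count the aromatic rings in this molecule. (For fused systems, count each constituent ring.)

Rings A and B form a fused bicyclic system (with one oxygen) with 9 sp² atoms and 10 π electrons from ring double bonds plus a heteroatom lone pair. 10 = 4(2)+2, so the system is aromatic and both rings count as aromatic (benzofuran).
Ring C has only sp³ atoms, so it is not fully conjugated — not aromatic (cyclopentane).
Rings D and E form a fused bicyclic system with 10 sp² atoms and 10 π electrons from ring double bonds. 10 = 4(2)+2, so the system is aromatic and both rings count as aromatic (naphthalene).
Ring F has one sp³ carbon, so it is not fully conjugated — not aromatic (cyclopentadiene).
Ring G has a continuous p-orbital overlap around the ring; 3 ring double bonds give 6 π electrons. That satisfies 4n+2 with n=1, so ring G is aromatic (pyrazine).
Aromatic: A, B, D, E, G. Total: 5.

5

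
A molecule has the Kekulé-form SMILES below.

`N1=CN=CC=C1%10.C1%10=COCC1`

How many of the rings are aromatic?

The SMILES encodes a six-membered ring with nitrogens at positions 1 and 3 and three alternating double bonds; a five-membered ring of four carbons and one oxygen, with one C=C double bond and two sp³ carbons.
The 6-membered ring with two nitrogens (1,3) has a continuous p-orbital overlap around the ring; 3 ring double bonds give 6 π electrons. 6 = 4(1)+2, so it is aromatic (pyrimidine).
The 5-membered ring with one oxygen has two sp³ carbons, so it is not fully conjugated — not aromatic (2,3-dihydrofuran).
1 of the 2 rings is aromatic. Total: 1.

1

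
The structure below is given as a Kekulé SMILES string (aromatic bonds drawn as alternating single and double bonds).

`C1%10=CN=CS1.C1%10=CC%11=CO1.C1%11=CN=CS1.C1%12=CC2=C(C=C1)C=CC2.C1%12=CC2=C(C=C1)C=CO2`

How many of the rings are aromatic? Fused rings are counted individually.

6

The SMILES encodes a five-membered ring with a sulfur at position 1 and a nitrogen at position 3 (in a C=N bond), with two double bonds; a five-membered ring of four carbons and one oxygen, with two C=C double bonds; a five-membered ring with a sulfur at position 1 and a nitrogen at position 3 (in a C=N bond), with two double bonds; a six-membered carbon ring with three alternating C=C double bonds, fused to a five-membered carbon ring containing one C=C double bond and one sp³ carbon; a six-membered carbon ring with three alternating C=C double bonds, fused to a five-membered ring containing one oxygen and two C=C double bonds.
The 5-membered ring with one sulfur and one =N– has a continuous p-orbital overlap around the ring; 2 ring double bonds (4 π electrons) plus a heteroatom lone pair (2) give 6 π electrons. That satisfies 4n+2 with n=1, so it is aromatic (thiazole).
The 5-membered ring with one oxygen is planar and fully conjugated; 2 ring double bonds (4 π electrons) plus a heteroatom lone pair (2) give 6 π electrons. That satisfies 4n+2 with n=1, so it is aromatic (furan).
The second 5-membered ring with one sulfur and one =N– has a continuous p-orbital overlap around the ring; 2 ring double bonds (4 π electrons) plus a heteroatom lone pair (2) give 6 π electrons. Since 6 = 4n+2 (n=1), it is aromatic (thiazole).
The 6-membered ring is fully conjugated (every ring atom contributes a p orbital); 3 ring double bonds give 6 π electrons. Since 6 = 4n+2 (n=1), it is aromatic (benzene ring).
The 5-membered ring has one sp³ carbon, so it is not fully conjugated — not aromatic (cyclopentene ring).
The fused 6/5-membered bicyclic (with one oxygen) is a single π system with 9 sp² atoms and 10 π electrons from ring double bonds plus a heteroatom lone pair. 10 = 4(2)+2, so the system is aromatic and both rings count as aromatic (benzofuran).
6 of the 7 rings are aromatic. Total: 6.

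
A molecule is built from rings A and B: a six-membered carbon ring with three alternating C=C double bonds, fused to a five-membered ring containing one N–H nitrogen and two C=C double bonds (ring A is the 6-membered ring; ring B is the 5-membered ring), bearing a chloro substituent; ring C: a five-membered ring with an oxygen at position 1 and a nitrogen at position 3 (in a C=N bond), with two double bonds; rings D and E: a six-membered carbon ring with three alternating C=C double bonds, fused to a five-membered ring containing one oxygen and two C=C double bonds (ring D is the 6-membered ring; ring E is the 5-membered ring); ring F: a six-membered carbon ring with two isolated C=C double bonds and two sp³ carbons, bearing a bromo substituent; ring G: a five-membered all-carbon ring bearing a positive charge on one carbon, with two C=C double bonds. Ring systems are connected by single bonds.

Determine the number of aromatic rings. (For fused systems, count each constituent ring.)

5

Rings A and B form a fused bicyclic system (with one N–H) with 9 sp² atoms and 10 π electrons from ring double bonds plus a heteroatom lone pair. 10 = 4(2)+2, so the system is aromatic and both rings count as aromatic (indole).
Ring C has a continuous p-orbital overlap around the ring; 2 ring double bonds (4 π electrons) plus a heteroatom lone pair (2) give 6 π electrons. That satisfies 4n+2 with n=1, so ring C is aromatic (oxazole).
Rings D and E form a fused bicyclic system (with one oxygen) with 9 sp² atoms and 10 π electrons from ring double bonds plus a heteroatom lone pair. 10 = 4(2)+2, so the system is aromatic and both rings count as aromatic (benzofuran).
Ring F has two sp³ carbons, so it is not fully conjugated — not aromatic (1,4-cyclohexadiene).
Ring G has only sp² ring atoms; a planar conformation would have a fully conjugated π system of 4 electrons. But 4 = 4(1), which is 4n not 4n+2, so ring G is not aromatic (cyclopentadienyl cation).
Aromatic: A, B, C, D, E. Total: 5.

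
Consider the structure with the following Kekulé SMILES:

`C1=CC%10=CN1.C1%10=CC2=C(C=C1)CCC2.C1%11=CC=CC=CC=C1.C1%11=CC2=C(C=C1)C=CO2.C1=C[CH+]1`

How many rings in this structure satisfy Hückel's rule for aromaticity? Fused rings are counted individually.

The SMILES encodes a five-membered ring of four carbons and one nitrogen bearing a hydrogen, with two C=C double bonds; a six-membered carbon ring with three alternating C=C double bonds, fused to a saturated five-membered carbon ring; an eight-membered carbon ring with four alternating C=C double bonds; a six-membered carbon ring with three alternating C=C double bonds, fused to a five-membered ring containing one oxygen and two C=C double bonds; a three-membered all-carbon ring bearing a positive charge on one carbon, with one C=C double bond.
The 5-membered ring with one N–H is fully conjugated (every ring atom contributes a p orbital); 2 ring double bonds (4 π electrons) plus a heteroatom lone pair (2) give 6 π electrons. That satisfies 4n+2 with n=1, so it is aromatic (pyrrole).
The 6-membered ring is fully conjugated (every ring atom contributes a p orbital); 3 ring double bonds give 6 π electrons. That satisfies 4n+2 with n=1, so it is aromatic (benzene ring).
The 5-membered ring has three sp³ carbons, so it is not fully conjugated — not aromatic (cyclopentane ring).
The 8-membered ring has only sp² ring atoms; a planar conformation would have a fully conjugated π system of 8 electrons. But 8 = 4(2), which is 4n not 4n+2, so it is not aromatic (cyclooctatetraene) — cyclooctatetraene distorts into a non-planar tub to avoid antiaromaticity.
The fused 6/5-membered bicyclic (with one oxygen) is a single π system with 9 sp² atoms and 10 π electrons from ring double bonds plus a heteroatom lone pair. 10 = 4(2)+2, so the system is aromatic and both rings count as aromatic (benzofuran).
The 3-membered ring has a continuous p-orbital overlap around the ring; 1 ring double bond (2 π electrons) plus the carbocation's empty p orbital (0, but keeps the ring conjugated) give 2 π electrons. 2 = 4(0)+2, so it is aromatic (cyclopropenyl cation).
5 of the 7 rings are aromatic. Total: 5.

5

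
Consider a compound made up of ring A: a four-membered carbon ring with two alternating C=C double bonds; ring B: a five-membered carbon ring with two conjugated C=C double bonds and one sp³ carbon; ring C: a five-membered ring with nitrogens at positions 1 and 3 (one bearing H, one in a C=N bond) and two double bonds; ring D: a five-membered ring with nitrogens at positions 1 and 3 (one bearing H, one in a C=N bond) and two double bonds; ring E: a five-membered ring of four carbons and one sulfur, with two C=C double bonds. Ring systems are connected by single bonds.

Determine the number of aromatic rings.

3

Ring A has only sp² ring atoms; a planar conformation would have a fully conjugated π system of 4 electrons. But 4 = 4(1), which is 4n not 4n+2, so ring A is not aromatic (cyclobutadiene) — cyclobutadiene is antiaromatic and distorts to a rectangle.
Ring B has one sp³ carbon, so it is not fully conjugated — not aromatic (cyclopentadiene).
Ring C has a continuous p-orbital overlap around the ring; 2 ring double bonds (4 π electrons) plus a heteroatom lone pair (2) give 6 π electrons. Since 6 = 4n+2 (n=1), ring C is aromatic (imidazole).
Ring D has a continuous p-orbital overlap around the ring; 2 ring double bonds (4 π electrons) plus a heteroatom lone pair (2) give 6 π electrons. 6 = 4(1)+2, so ring D is aromatic (imidazole).
Ring E has a continuous p-orbital overlap around the ring; 2 ring double bonds (4 π electrons) plus a heteroatom lone pair (2) give 6 π electrons. 6 = 4(1)+2, so ring E is aromatic (thiophene).
Aromatic: C, D, E. Total: 3.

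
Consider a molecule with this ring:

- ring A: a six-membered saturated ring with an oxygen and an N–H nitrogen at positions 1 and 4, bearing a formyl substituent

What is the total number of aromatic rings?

Ring A has only sp³ atoms, so it is not fully conjugated — not aromatic (morpholine).

0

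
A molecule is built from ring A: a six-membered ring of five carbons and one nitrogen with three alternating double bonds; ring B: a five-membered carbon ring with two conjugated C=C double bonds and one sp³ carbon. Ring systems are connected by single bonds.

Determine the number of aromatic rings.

1

Ring A is fully conjugated (every ring atom contributes a p orbital); 3 ring double bonds give 6 π electrons. That satisfies 4n+2 with n=1, so ring A is aromatic (pyridine).
Ring B has one sp³ carbon, so it is not fully conjugated — not aromatic (cyclopentadiene).
Aromatic: A. Total: 1.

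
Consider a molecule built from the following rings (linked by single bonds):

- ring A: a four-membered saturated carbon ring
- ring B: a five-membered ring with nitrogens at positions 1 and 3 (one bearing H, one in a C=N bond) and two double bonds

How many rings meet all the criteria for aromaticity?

Ring A has only sp³ atoms, so it is not fully conjugated — not aromatic (cyclobutane).
Ring B is fully conjugated (every ring atom contributes a p orbital); 2 ring double bonds (4 π electrons) plus a heteroatom lone pair (2) give 6 π electrons. Since 6 = 4n+2 (n=1), ring B is aromatic (imidazole).
Aromatic: B. Total: 1.

1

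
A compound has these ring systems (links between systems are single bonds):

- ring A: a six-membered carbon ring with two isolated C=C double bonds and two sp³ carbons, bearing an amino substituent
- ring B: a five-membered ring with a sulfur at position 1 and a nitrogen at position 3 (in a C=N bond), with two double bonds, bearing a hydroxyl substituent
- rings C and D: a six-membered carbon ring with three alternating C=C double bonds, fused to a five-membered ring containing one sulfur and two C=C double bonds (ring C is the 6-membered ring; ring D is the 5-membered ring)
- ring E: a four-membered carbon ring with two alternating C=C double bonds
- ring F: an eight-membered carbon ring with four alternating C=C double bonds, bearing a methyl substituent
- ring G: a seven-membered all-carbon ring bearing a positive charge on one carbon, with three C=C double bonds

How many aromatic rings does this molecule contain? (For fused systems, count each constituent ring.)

Ring A has two sp³ carbons, so it is not fully conjugated — not aromatic (1,4-cyclohexadiene).
Ring B is fully conjugated (every ring atom contributes a p orbital); 2 ring double bonds (4 π electrons) plus a heteroatom lone pair (2) give 6 π electrons. Since 6 = 4n+2 (n=1), ring B is aromatic (thiazole).
Rings C and D form a fused bicyclic system (with one sulfur) with 9 sp² atoms and 10 π electrons from ring double bonds plus a heteroatom lone pair. 10 = 4(2)+2, so the system is aromatic and both rings count as aromatic (benzothiophene).
Ring E has only sp² ring atoms; a planar conformation would have a fully conjugated π system of 4 electrons. But 4 = 4(1), which is 4n not 4n+2, so ring E is not aromatic (cyclobutadiene) — cyclobutadiene is antiaromatic and distorts to a rectangle.
Ring F has only sp² ring atoms; a planar conformation would have a fully conjugated π system of 8 electrons. But 8 = 4(2), which is 4n not 4n+2, so ring F is not aromatic (cyclooctatetraene) — cyclooctatetraene distorts into a non-planar tub to avoid antiaromaticity.
Ring G is planar and fully conjugated; 3 ring double bonds (6 π electrons) plus the carbocation's empty p orbital (0, but keeps the ring conjugated) give 6 π electrons. Since 6 = 4n+2 (n=1), ring G is aromatic (tropylium cation).
Aromatic: B, C, D, G. Total: 4.

4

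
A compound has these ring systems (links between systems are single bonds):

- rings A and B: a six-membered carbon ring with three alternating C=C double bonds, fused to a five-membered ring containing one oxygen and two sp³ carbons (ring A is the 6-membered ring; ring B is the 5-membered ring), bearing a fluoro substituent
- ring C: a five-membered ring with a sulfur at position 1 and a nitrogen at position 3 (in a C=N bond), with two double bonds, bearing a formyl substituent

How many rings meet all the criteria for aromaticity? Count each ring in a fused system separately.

Ring A is fully conjugated (every ring atom contributes a p orbital); 3 ring double bonds give 6 π electrons. That satisfies 4n+2 with n=1, so ring A is aromatic (benzene ring).
Ring B has two sp³ carbons, so it is not fully conjugated — not aromatic (oxolane ring).
Ring C is planar and fully conjugated; 2 ring double bonds (4 π electrons) plus a heteroatom lone pair (2) give 6 π electrons. 6 = 4(1)+2, so ring C is aromatic (thiazole).
Aromatic: A, C. Total: 2.

2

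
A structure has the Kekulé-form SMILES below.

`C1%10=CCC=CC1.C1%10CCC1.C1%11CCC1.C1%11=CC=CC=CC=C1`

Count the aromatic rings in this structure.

0

The SMILES encodes a six-membered carbon ring with two isolated C=C double bonds and two sp³ carbons; a four-membered saturated carbon ring; a four-membered saturated carbon ring; an eight-membered carbon ring with four alternating C=C double bonds.
The 6-membered ring has two sp³ carbons, so it is not fully conjugated — not aromatic (1,4-cyclohexadiene).
The 4-membered ring has only sp³ atoms, so it is not fully conjugated — not aromatic (cyclobutane).
The second 4-membered ring has only sp³ atoms, so it is not fully conjugated — not aromatic (cyclobutane).
The 8-membered ring has only sp² ring atoms; a planar conformation would have a fully conjugated π system of 8 electrons. But 8 = 4(2), which is 4n not 4n+2, so it is not aromatic (cyclooctatetraene) — cyclooctatetraene distorts into a non-planar tub to avoid antiaromaticity.
None of the rings are aromatic. Total: 0.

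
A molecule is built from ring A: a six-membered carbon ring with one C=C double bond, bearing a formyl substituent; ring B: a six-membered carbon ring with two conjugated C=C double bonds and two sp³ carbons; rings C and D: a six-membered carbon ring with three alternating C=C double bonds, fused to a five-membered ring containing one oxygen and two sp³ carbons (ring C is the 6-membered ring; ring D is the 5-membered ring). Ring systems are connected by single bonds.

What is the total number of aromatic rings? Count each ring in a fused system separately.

Ring A has four sp³ carbons, so it is not fully conjugated — not aromatic (cyclohexene).
Ring B has two sp³ carbons, so it is not fully conjugated — not aromatic (1,3-cyclohexadiene).
Ring C is fully conjugated (every ring atom contributes a p orbital); 3 ring double bonds give 6 π electrons. That satisfies 4n+2 with n=1, so ring C is aromatic (benzene ring).
Ring D has two sp³ carbons, so it is not fully conjugated — not aromatic (oxolane ring).
Aromatic: C. Total: 1.

1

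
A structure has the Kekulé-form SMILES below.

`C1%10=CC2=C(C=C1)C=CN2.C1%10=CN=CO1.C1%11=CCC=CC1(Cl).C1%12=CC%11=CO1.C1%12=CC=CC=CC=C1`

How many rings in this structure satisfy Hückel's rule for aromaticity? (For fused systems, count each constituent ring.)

The SMILES encodes a six-membered carbon ring with three alternating C=C double bonds, fused to a five-membered ring containing one N–H nitrogen and two C=C double bonds; a five-membered ring with an oxygen at position 1 and a nitrogen at position 3 (in a C=N bond), with two double bonds; a six-membered carbon ring with two isolated C=C double bonds and two sp³ carbons; a five-membered ring of four carbons and one oxygen, with two C=C double bonds; an eight-membered carbon ring with four alternating C=C double bonds.
The fused 6/5-membered bicyclic (with one N–H) is a single π system with 9 sp² atoms and 10 π electrons from ring double bonds plus a heteroatom lone pair. 10 = 4(2)+2, so the system is aromatic and both rings count as aromatic (indole).
The 5-membered ring with one oxygen and one =N– is planar and fully conjugated; 2 ring double bonds (4 π electrons) plus a heteroatom lone pair (2) give 6 π electrons. That satisfies 4n+2 with n=1, so it is aromatic (oxazole).
The 6-membered ring has two sp³ carbons, so it is not fully conjugated — not aromatic (1,4-cyclohexadiene).
The 5-membered ring with one oxygen is planar and fully conjugated; 2 ring double bonds (4 π electrons) plus a heteroatom lone pair (2) give 6 π electrons. Since 6 = 4n+2 (n=1), it is aromatic (furan).
The 8-membered ring has only sp² ring atoms; a planar conformation would have a fully conjugated π system of 8 electrons. But 8 = 4(2), which is 4n not 4n+2, so it is not aromatic (cyclooctatetraene) — cyclooctatetraene distorts into a non-planar tub to avoid antiaromaticity.
4 of the 6 rings are aromatic. Total: 4.

4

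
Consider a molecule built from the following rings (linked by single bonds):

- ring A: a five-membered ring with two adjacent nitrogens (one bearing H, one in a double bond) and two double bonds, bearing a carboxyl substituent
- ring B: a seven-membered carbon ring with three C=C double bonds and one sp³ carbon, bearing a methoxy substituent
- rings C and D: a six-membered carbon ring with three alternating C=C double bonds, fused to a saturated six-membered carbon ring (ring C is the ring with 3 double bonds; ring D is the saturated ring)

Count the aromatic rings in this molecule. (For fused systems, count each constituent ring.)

2

Ring A is fully conjugated (every ring atom contributes a p orbital); 2 ring double bonds (4 π electrons) plus a heteroatom lone pair (2) give 6 π electrons. That satisfies 4n+2 with n=1, so ring A is aromatic (pyrazole).
Ring B has one sp³ carbon, so it is not fully conjugated — not aromatic (cycloheptatriene).
Ring C is planar and fully conjugated; 3 ring double bonds give 6 π electrons. That satisfies 4n+2 with n=1, so ring C is aromatic (benzene ring).
Ring D has four sp³ carbons, so it is not fully conjugated — not aromatic (cyclohexane ring).
Aromatic: A, C. Total: 2.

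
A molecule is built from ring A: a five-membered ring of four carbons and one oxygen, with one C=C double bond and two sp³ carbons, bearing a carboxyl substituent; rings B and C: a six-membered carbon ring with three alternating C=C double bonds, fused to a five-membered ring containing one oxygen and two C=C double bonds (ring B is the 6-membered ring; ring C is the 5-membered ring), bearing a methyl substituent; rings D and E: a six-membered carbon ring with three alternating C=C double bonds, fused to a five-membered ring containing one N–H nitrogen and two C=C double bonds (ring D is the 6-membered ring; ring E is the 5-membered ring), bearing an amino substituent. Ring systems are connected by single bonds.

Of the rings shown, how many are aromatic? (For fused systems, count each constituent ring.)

4

Ring A has two sp³ carbons, so it is not fully conjugated — not aromatic (2,3-dihydrofuran).
Rings B and C form a fused bicyclic system (with one oxygen) with 9 sp² atoms and 10 π electrons from ring double bonds plus a heteroatom lone pair. 10 = 4(2)+2, so the system is aromatic and both rings count as aromatic (benzofuran).
Rings D and E form a fused bicyclic system (with one N–H) with 9 sp² atoms and 10 π electrons from ring double bonds plus a heteroatom lone pair. 10 = 4(2)+2, so the system is aromatic and both rings count as aromatic (indole).
Aromatic: B, C, D, E. Total: 4.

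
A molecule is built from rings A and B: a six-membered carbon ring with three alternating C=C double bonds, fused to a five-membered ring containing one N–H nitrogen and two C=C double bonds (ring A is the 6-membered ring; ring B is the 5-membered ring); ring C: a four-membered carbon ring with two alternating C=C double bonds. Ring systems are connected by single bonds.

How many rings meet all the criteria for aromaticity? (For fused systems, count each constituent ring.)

2

Rings A and B form a fused bicyclic system (with one N–H) with 9 sp² atoms and 10 π electrons from ring double bonds plus a heteroatom lone pair. 10 = 4(2)+2, so the system is aromatic and both rings count as aromatic (indole).
Ring C has only sp² ring atoms; a planar conformation would have a fully conjugated π system of 4 electrons. But 4 = 4(1), which is 4n not 4n+2, so ring C is not aromatic (cyclobutadiene) — cyclobutadiene is antiaromatic and distorts to a rectangle.
Aromatic: A, B. Total: 2.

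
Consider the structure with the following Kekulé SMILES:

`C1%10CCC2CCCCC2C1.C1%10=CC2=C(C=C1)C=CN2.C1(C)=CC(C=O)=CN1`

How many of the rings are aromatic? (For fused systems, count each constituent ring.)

3

The SMILES encodes two fused six-membered saturated carbon rings; a six-membered carbon ring with three alternating C=C double bonds, fused to a five-membered ring containing one N–H nitrogen and two C=C double bonds; a five-membered ring of four carbons and one nitrogen bearing a hydrogen, with two C=C double bonds.
The 6-membered ring has only sp³ atoms, so it is not fully conjugated — not aromatic (cyclohexane ring).
The second 6-membered ring has only sp³ atoms, so it is not fully conjugated — not aromatic (cyclohexane ring).
The fused 6/5-membered bicyclic (with one N–H) is a single π system with 9 sp² atoms and 10 π electrons from ring double bonds plus a heteroatom lone pair. 10 = 4(2)+2, so the system is aromatic and both rings count as aromatic (indole).
The 5-membered ring with one N–H is fully conjugated (every ring atom contributes a p orbital); 2 ring double bonds (4 π electrons) plus a heteroatom lone pair (2) give 6 π electrons. Since 6 = 4n+2 (n=1), it is aromatic (pyrrole).
3 of the 5 rings are aromatic. Total: 3.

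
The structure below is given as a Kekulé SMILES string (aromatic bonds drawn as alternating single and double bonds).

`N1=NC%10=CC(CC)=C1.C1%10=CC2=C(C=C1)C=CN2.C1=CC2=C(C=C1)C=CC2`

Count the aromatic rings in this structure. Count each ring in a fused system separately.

The SMILES encodes a six-membered ring with two adjacent nitrogens and three alternating double bonds; a six-membered carbon ring with three alternating C=C double bonds, fused to a five-membered ring containing one N–H nitrogen and two C=C double bonds; a six-membered carbon ring with three alternating C=C double bonds, fused to a five-membered carbon ring containing one C=C double bond and one sp³ carbon.
The 6-membered ring with two nitrogens (1,2) is fully conjugated (every ring atom contributes a p orbital); 3 ring double bonds give 6 π electrons. 6 = 4(1)+2, so it is aromatic (pyridazine).
The fused 6/5-membered bicyclic (with one N–H) is a single π system with 9 sp² atoms and 10 π electrons from ring double bonds plus a heteroatom lone pair. 10 = 4(2)+2, so the system is aromatic and both rings count as aromatic (indole).
The 6-membered ring is planar and fully conjugated; 3 ring double bonds give 6 π electrons. That satisfies 4n+2 with n=1, so it is aromatic (benzene ring).
The 5-membered ring has one sp³ carbon, so it is not fully conjugated — not aromatic (cyclopentene ring).
4 of the 5 rings are aromatic. Total: 4.

4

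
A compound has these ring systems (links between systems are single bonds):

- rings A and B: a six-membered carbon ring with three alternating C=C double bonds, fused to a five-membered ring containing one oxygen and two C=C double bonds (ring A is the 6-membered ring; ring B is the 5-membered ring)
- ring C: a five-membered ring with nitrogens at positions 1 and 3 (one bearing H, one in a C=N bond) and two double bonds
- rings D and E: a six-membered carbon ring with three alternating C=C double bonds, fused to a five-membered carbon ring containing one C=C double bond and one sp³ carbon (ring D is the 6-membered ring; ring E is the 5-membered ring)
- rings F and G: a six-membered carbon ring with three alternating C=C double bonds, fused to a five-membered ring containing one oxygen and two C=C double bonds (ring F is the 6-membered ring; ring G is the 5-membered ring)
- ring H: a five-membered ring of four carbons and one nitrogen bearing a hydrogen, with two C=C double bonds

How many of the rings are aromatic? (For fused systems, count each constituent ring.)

7

Rings A and B form a fused bicyclic system (with one oxygen) with 9 sp² atoms and 10 π electrons from ring double bonds plus a heteroatom lone pair. 10 = 4(2)+2, so the system is aromatic and both rings count as aromatic (benzofuran).
Ring C has a continuous p-orbital overlap around the ring; 2 ring double bonds (4 π electrons) plus a heteroatom lone pair (2) give 6 π electrons. That satisfies 4n+2 with n=1, so ring C is aromatic (imidazole).
Ring D is fully conjugated (every ring atom contributes a p orbital); 3 ring double bonds give 6 π electrons. That satisfies 4n+2 with n=1, so ring D is aromatic (benzene ring).
Ring E has one sp³ carbon, so it is not fully conjugated — not aromatic (cyclopentene ring).
Rings F and G form a fused bicyclic system (with one oxygen) with 9 sp² atoms and 10 π electrons from ring double bonds plus a heteroatom lone pair. 10 = 4(2)+2, so the system is aromatic and both rings count as aromatic (benzofuran).
Ring H is fully conjugated (every ring atom contributes a p orbital); 2 ring double bonds (4 π electrons) plus a heteroatom lone pair (2) give 6 π electrons. That satisfies 4n+2 with n=1, so ring H is aromatic (pyrrole).
Aromatic: A, B, C, D, F, G, H. Total: 7.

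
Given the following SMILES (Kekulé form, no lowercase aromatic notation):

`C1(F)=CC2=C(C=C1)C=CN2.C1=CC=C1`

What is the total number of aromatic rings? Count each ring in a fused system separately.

The SMILES encodes a six-membered carbon ring with three alternating C=C double bonds, fused to a five-membered ring containing one N–H nitrogen and two C=C double bonds; a four-membered carbon ring with two alternating C=C double bonds.
The fused 6/5-membered bicyclic (with one N–H) is a single π system with 9 sp² atoms and 10 π electrons from ring double bonds plus a heteroatom lone pair. 10 = 4(2)+2, so the system is aromatic and both rings count as aromatic (indole).
The 4-membered ring has only sp² ring atoms; a planar conformation would have a fully conjugated π system of 4 electrons. But 4 = 4(1), which is 4n not 4n+2, so it is not aromatic (cyclobutadiene) — cyclobutadiene is antiaromatic and distorts to a rectangle.
2 of the 3 rings are aromatic. Total: 2.

2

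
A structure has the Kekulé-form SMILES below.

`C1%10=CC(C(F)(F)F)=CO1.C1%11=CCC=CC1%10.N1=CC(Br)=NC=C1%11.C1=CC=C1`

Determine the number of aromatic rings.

2

The SMILES encodes a five-membered ring of four carbons and one oxygen, with two C=C double bonds; a six-membered carbon ring with two isolated C=C double bonds and two sp³ carbons; a six-membered ring with nitrogens at positions 1 and 4 and three alternating double bonds; a four-membered carbon ring with two alternating C=C double bonds.
The 5-membered ring with one oxygen is fully conjugated (every ring atom contributes a p orbital); 2 ring double bonds (4 π electrons) plus a heteroatom lone pair (2) give 6 π electrons. That satisfies 4n+2 with n=1, so it is aromatic (furan).
The 6-membered ring has two sp³ carbons, so it is not fully conjugated — not aromatic (1,4-cyclohexadiene).
The 6-membered ring with two nitrogens (1,4) has a continuous p-orbital overlap around the ring; 3 ring double bonds give 6 π electrons. Since 6 = 4n+2 (n=1), it is aromatic (pyrazine).
The 4-membered ring has only sp² ring atoms; a planar conformation would have a fully conjugated π system of 4 electrons. But 4 = 4(1), which is 4n not 4n+2, so it is not aromatic (cyclobutadiene) — cyclobutadiene is antiaromatic and distorts to a rectangle.
2 of the 4 rings are aromatic. Total: 2.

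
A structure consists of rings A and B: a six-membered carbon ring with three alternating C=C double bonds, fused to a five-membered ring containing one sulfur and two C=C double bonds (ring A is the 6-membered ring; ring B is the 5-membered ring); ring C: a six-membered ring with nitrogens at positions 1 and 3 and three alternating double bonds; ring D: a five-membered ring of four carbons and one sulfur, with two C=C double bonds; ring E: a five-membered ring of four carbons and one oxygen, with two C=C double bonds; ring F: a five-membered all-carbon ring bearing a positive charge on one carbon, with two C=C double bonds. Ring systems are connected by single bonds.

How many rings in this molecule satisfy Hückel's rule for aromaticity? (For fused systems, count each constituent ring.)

Rings A and B form a fused bicyclic system (with one sulfur) with 9 sp² atoms and 10 π electrons from ring double bonds plus a heteroatom lone pair. 10 = 4(2)+2, so the system is aromatic and both rings count as aromatic (benzothiophene).
Ring C has a continuous p-orbital overlap around the ring; 3 ring double bonds give 6 π electrons. 6 = 4(1)+2, so ring C is aromatic (pyrimidine).
Ring D is planar and fully conjugated; 2 ring double bonds (4 π electrons) plus a heteroatom lone pair (2) give 6 π electrons. 6 = 4(1)+2, so ring D is aromatic (thiophene).
Ring E is planar and fully conjugated; 2 ring double bonds (4 π electrons) plus a heteroatom lone pair (2) give 6 π electrons. Since 6 = 4n+2 (n=1), ring E is aromatic (furan).
Ring F has only sp² ring atoms; a planar conformation would have a fully conjugated π system of 4 electrons. But 4 = 4(1), which is 4n not 4n+2, so ring F is not aromatic (cyclopentadienyl cation).
Aromatic: A, B, C, D, E. Total: 5.

5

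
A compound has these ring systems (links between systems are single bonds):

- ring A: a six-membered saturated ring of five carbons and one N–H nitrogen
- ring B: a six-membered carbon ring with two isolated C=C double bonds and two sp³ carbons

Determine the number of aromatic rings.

Ring A has only sp³ atoms, so it is not fully conjugated — not aromatic (piperidine).
Ring B has two sp³ carbons, so it is not fully conjugated — not aromatic (1,4-cyclohexadiene).
No ring is aromatic. Total: 0.

0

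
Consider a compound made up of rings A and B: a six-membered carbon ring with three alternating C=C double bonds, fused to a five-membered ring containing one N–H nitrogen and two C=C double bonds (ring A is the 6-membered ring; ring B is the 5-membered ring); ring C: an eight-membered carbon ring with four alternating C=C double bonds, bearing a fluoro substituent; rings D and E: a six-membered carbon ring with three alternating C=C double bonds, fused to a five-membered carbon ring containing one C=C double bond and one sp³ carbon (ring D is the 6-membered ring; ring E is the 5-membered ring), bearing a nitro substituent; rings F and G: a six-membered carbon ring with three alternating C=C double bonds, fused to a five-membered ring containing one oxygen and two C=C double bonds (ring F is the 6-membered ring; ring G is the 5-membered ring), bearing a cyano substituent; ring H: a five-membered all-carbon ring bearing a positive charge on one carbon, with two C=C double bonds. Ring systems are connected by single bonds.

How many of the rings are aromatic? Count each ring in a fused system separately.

Rings A and B form a fused bicyclic system (with one N–H) with 9 sp² atoms and 10 π electrons from ring double bonds plus a heteroatom lone pair. 10 = 4(2)+2, so the system is aromatic and both rings count as aromatic (indole).
Ring C has only sp² ring atoms; a planar conformation would have a fully conjugated π system of 8 electrons. But 8 = 4(2), which is 4n not 4n+2, so ring C is not aromatic (cyclooctatetraene) — cyclooctatetraene distorts into a non-planar tub to avoid antiaromaticity.
Ring D is planar and fully conjugated; 3 ring double bonds give 6 π electrons. Since 6 = 4n+2 (n=1), ring D is aromatic (benzene ring).
Ring E has one sp³ carbon, so it is not fully conjugated — not aromatic (cyclopentene ring).
Rings F and G form a fused bicyclic system (with one oxygen) with 9 sp² atoms and 10 π electrons from ring double bonds plus a heteroatom lone pair. 10 = 4(2)+2, so the system is aromatic and both rings count as aromatic (benzofuran).
Ring H has only sp² ring atoms; a planar conformation would have a fully conjugated π system of 4 electrons. But 4 = 4(1), which is 4n not 4n+2, so ring H is not aromatic (cyclopentadienyl cation).
Aromatic: A, B, D, F, G. Total: 5.

5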